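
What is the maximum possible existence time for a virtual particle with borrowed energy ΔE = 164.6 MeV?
1.999 ys

Using the energy-time uncertainty principle:
ΔEΔt ≥ ℏ/2

For a virtual particle borrowing energy ΔE, the maximum lifetime is:
Δt_max = ℏ/(2ΔE)

Converting energy:
ΔE = 164.6 MeV = 2.637e-11 J

Δt_max = (1.055e-34 J·s) / (2 × 2.637e-11 J)
Δt_max = 1.999e-24 s = 1.999 ys

Virtual particles with higher borrowed energy exist for shorter times.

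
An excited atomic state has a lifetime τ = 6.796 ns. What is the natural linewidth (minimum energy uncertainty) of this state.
48.426 neV

Using the energy-time uncertainty principle:
ΔEΔt ≥ ℏ/2

The lifetime τ represents the time uncertainty Δt.
The natural linewidth (minimum energy uncertainty) is:

ΔE = ℏ/(2τ)
ΔE = (1.055e-34 J·s) / (2 × 6.796e-09 s)
ΔE = 7.759e-27 J = 48.426 neV

This natural linewidth limits the precision of spectroscopic measurements.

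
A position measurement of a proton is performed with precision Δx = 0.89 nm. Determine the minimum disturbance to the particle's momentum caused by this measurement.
5.925 × 10^-26 kg·m/s

The uncertainty principle implies that measuring position disturbs momentum:
ΔxΔp ≥ ℏ/2

When we measure position with precision Δx, we necessarily introduce a momentum uncertainty:
Δp ≥ ℏ/(2Δx)
Δp_min = (1.055e-34 J·s) / (2 × 8.900e-10 m)
Δp_min = 5.925e-26 kg·m/s

The more precisely we measure position, the greater the momentum disturbance.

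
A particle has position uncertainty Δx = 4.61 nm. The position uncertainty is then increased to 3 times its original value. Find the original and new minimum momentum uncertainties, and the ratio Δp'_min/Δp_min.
Original Δp_min = 1.144 × 10^-26 kg·m/s; new Δp'_min = 3.813 × 10^-27 kg·m/s; ratio Δp'_min/Δp_min = 1/3.

From the uncertainty principle ΔxΔp ≥ ℏ/2, the minimum momentum uncertainty is Δp_min = ℏ/(2Δx).

Original (Δx = 4.61 nm = 4.610e-09 m):
Δp_min = (1.055e-34 J·s)/(2 × 4.610e-09 m) = 1.144e-26 kg·m/s

When Δx → 3Δx:
Δp'_min = ℏ/(2 × 3Δx) = (1/3) × ℏ/(2Δx) = (1/3) × Δp_min
Δp'_min = 1/3 × 1.144e-26 kg·m/s = 3.813e-27 kg·m/s

Since Δp_min ∝ 1/Δx, when Δx is increased to 3 times its original value, Δp_min decreases to 1/3 of its original value.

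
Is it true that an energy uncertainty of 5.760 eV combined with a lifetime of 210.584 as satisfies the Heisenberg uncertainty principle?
Yes, it satisfies the uncertainty relation.

Calculate the product ΔEΔt:
ΔE = 5.760 eV = 9.229e-19 J
ΔEΔt = (9.229e-19 J) × (2.106e-16 s)
ΔEΔt = 1.943e-34 J·s

Compare to the minimum allowed value ℏ/2:
ℏ/2 = 5.273e-35 J·s

Since ΔEΔt = 1.943e-34 J·s ≥ 5.273e-35 J·s = ℏ/2,
this satisfies the uncertainty relation.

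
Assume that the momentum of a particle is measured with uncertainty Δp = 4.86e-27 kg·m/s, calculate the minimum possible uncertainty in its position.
10.850 nm

Using the Heisenberg uncertainty principle:
ΔxΔp ≥ ℏ/2

The minimum uncertainty in position is:
Δx_min = ℏ/(2Δp)
Δx_min = (1.055e-34 J·s) / (2 × 4.860e-27 kg·m/s)
Δx_min = 1.085e-08 m = 10.850 nm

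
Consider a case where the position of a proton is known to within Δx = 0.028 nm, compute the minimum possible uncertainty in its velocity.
1.126 km/s

Using the Heisenberg uncertainty principle and Δp = mΔv:
ΔxΔp ≥ ℏ/2
Δx(mΔv) ≥ ℏ/2

The minimum uncertainty in velocity is:
Δv_min = ℏ/(2mΔx)
Δv_min = (1.055e-34 J·s) / (2 × 1.673e-27 kg × 2.800e-11 m)
Δv_min = 1.126e+03 m/s = 1.126 km/s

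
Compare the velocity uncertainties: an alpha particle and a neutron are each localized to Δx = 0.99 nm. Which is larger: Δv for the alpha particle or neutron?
The neutron has the larger minimum velocity uncertainty, by a ratio of 4.0.

For both particles, Δp_min = ℏ/(2Δx) = 5.326e-26 kg·m/s (same for both).

The velocity uncertainty is Δv = Δp/m:
- alpha particle: Δv = 5.326e-26 / 6.645e-27 = 8.016e+00 m/s = 8.016 m/s
- neutron: Δv = 5.326e-26 / 1.675e-27 = 3.180e+01 m/s = 31.799 m/s

Ratio: 3.180e+01 / 8.016e+00 = 4.0

The lighter particle has larger velocity uncertainty because Δv ∝ 1/m.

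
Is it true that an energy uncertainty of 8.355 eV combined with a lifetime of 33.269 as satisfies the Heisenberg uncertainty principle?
No, it violates the uncertainty relation.

Calculate the product ΔEΔt:
ΔE = 8.355 eV = 1.339e-18 J
ΔEΔt = (1.339e-18 J) × (3.327e-17 s)
ΔEΔt = 4.453e-35 J·s

Compare to the minimum allowed value ℏ/2:
ℏ/2 = 5.273e-35 J·s

Since ΔEΔt = 4.453e-35 J·s < 5.273e-35 J·s = ℏ/2,
this violates the uncertainty relation.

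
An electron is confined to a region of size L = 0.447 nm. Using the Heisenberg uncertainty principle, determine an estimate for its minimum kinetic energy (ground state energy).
47.670 meV

Using the uncertainty principle to estimate ground state energy:

1. The position uncertainty is approximately the confinement size:
   Δx ≈ L = 4.470e-10 m

2. From ΔxΔp ≥ ℏ/2, the minimum momentum uncertainty is:
   Δp ≈ ℏ/(2L) = 1.180e-25 kg·m/s

3. The kinetic energy is approximately:
   KE ≈ (Δp)²/(2m) = (1.180e-25)²/(2 × 9.109e-31 kg)
   KE ≈ 7.638e-21 J = 47.670 meV

This is an order-of-magnitude estimate of the ground state energy.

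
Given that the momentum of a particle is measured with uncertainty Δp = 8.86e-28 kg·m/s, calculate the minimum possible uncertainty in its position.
59.513 nm

Using the Heisenberg uncertainty principle:
ΔxΔp ≥ ℏ/2

The minimum uncertainty in position is:
Δx_min = ℏ/(2Δp)
Δx_min = (1.055e-34 J·s) / (2 × 8.860e-28 kg·m/s)
Δx_min = 5.951e-08 m = 59.513 nm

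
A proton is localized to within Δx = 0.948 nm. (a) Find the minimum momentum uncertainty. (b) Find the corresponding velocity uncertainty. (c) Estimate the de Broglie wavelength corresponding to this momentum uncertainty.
(a) Δp_min = 5.562 × 10^-26 kg·m/s
(b) Δv_min = 33.254 m/s
(c) λ_dB = 11.913 nm

Step-by-step:

(a) From the uncertainty principle:
Δp_min = ℏ/(2Δx) = (1.055e-34 J·s)/(2 × 9.480e-10 m) = 5.562e-26 kg·m/s

(b) The velocity uncertainty:
Δv = Δp/m = (5.562e-26 kg·m/s)/(1.673e-27 kg) = 3.325e+01 m/s = 33.254 m/s

(c) The de Broglie wavelength for this momentum:
λ = h/p = (6.626e-34 J·s)/(5.562e-26 kg·m/s) = 1.191e-08 m = 11.913 nm

Note: The de Broglie wavelength is comparable to the localization size, as expected from wave-particle duality.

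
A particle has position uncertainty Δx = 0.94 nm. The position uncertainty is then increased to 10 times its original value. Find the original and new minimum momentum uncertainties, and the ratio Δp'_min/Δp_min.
Original Δp_min = 5.609 × 10^-26 kg·m/s; new Δp'_min = 5.609 × 10^-27 kg·m/s; ratio Δp'_min/Δp_min = 1/10.

From the uncertainty principle ΔxΔp ≥ ℏ/2, the minimum momentum uncertainty is Δp_min = ℏ/(2Δx).

Original (Δx = 0.94 nm = 9.400e-10 m):
Δp_min = (1.055e-34 J·s)/(2 × 9.400e-10 m) = 5.609e-26 kg·m/s

When Δx → 10Δx:
Δp'_min = ℏ/(2 × 10Δx) = (1/10) × ℏ/(2Δx) = (1/10) × Δp_min
Δp'_min = 1/10 × 5.609e-26 kg·m/s = 5.609e-27 kg·m/s

Since Δp_min ∝ 1/Δx, when Δx is increased to 10 times its original value, Δp_min decreases to 1/10 of its original value.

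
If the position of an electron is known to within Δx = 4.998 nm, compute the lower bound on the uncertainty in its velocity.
11.581 km/s

Using the Heisenberg uncertainty principle and Δp = mΔv:
ΔxΔp ≥ ℏ/2
Δx(mΔv) ≥ ℏ/2

The minimum uncertainty in velocity is:
Δv_min = ℏ/(2mΔx)
Δv_min = (1.055e-34 J·s) / (2 × 9.109e-31 kg × 4.998e-09 m)
Δv_min = 1.158e+04 m/s = 11.581 km/s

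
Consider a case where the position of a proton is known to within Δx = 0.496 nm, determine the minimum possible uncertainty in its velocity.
63.557 m/s

Using the Heisenberg uncertainty principle and Δp = mΔv:
ΔxΔp ≥ ℏ/2
Δx(mΔv) ≥ ℏ/2

The minimum uncertainty in velocity is:
Δv_min = ℏ/(2mΔx)
Δv_min = (1.055e-34 J·s) / (2 × 1.673e-27 kg × 4.960e-10 m)
Δv_min = 6.356e+01 m/s = 63.557 m/s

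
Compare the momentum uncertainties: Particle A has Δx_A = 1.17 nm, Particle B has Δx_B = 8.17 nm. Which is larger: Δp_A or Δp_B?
Particle A has the larger minimum momentum uncertainty, by a factor of 6.98.

For each particle, the minimum momentum uncertainty is Δp_min = ℏ/(2Δx):

Particle A: Δp_A = ℏ/(2×1.170e-09 m) = 4.507e-26 kg·m/s
Particle B: Δp_B = ℏ/(2×8.170e-09 m) = 6.454e-27 kg·m/s

Ratio: Δp_A/Δp_B = 6.98

Since Δp_min ∝ 1/Δx, the particle with smaller position uncertainty (A) has larger momentum uncertainty.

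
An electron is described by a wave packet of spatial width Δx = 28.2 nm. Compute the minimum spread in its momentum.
1.870 × 10^-27 kg·m/s

For a wave packet, the spatial width Δx and momentum spread Δp are related by the uncertainty principle:
ΔxΔp ≥ ℏ/2

The minimum momentum spread is:
Δp_min = ℏ/(2Δx)
Δp_min = (1.055e-34 J·s) / (2 × 2.820e-08 m)
Δp_min = 1.870e-27 kg·m/s

A wave packet cannot have both a well-defined position and well-defined momentum.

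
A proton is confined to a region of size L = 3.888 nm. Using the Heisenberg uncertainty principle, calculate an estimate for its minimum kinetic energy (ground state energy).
343.164 neV

Using the uncertainty principle to estimate ground state energy:

1. The position uncertainty is approximately the confinement size:
   Δx ≈ L = 3.888e-09 m

2. From ΔxΔp ≥ ℏ/2, the minimum momentum uncertainty is:
   Δp ≈ ℏ/(2L) = 1.356e-26 kg·m/s

3. The kinetic energy is approximately:
   KE ≈ (Δp)²/(2m) = (1.356e-26)²/(2 × 1.673e-27 kg)
   KE ≈ 5.498e-26 J = 343.164 neV

This is an order-of-magnitude estimate of the ground state energy.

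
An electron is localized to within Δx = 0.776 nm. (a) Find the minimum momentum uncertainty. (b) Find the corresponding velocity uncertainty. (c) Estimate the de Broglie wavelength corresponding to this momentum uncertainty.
(a) Δp_min = 6.795 × 10^-26 kg·m/s
(b) Δv_min = 74.593 km/s
(c) λ_dB = 9.752 nm

Step-by-step:

(a) From the uncertainty principle:
Δp_min = ℏ/(2Δx) = (1.055e-34 J·s)/(2 × 7.760e-10 m) = 6.795e-26 kg·m/s

(b) The velocity uncertainty:
Δv = Δp/m = (6.795e-26 kg·m/s)/(9.109e-31 kg) = 7.459e+04 m/s = 74.593 km/s

(c) The de Broglie wavelength for this momentum:
λ = h/p = (6.626e-34 J·s)/(6.795e-26 kg·m/s) = 9.752e-09 m = 9.752 nm

Note: The de Broglie wavelength is comparable to the localization size, as expected from wave-particle duality.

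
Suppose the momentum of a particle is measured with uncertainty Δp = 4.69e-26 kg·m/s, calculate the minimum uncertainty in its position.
1.124 nm

Using the Heisenberg uncertainty principle:
ΔxΔp ≥ ℏ/2

The minimum uncertainty in position is:
Δx_min = ℏ/(2Δp)
Δx_min = (1.055e-34 J·s) / (2 × 4.690e-26 kg·m/s)
Δx_min = 1.124e-09 m = 1.124 nm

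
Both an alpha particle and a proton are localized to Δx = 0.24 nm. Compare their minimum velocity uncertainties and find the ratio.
The proton has the larger minimum velocity uncertainty, by a ratio of 4.0.

For both particles, Δp_min = ℏ/(2Δx) = 2.197e-25 kg·m/s (same for both).

The velocity uncertainty is Δv = Δp/m:
- alpha particle: Δv = 2.197e-25 / 6.645e-27 = 3.306e+01 m/s = 33.065 m/s
- proton: Δv = 2.197e-25 / 1.673e-27 = 1.314e+02 m/s = 131.352 m/s

Ratio: 1.314e+02 / 3.306e+01 = 4.0

The lighter particle has larger velocity uncertainty because Δv ∝ 1/m.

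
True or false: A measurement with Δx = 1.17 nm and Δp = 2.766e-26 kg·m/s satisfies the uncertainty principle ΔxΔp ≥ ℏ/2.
No, it violates the uncertainty principle (impossible measurement).

Calculate the product ΔxΔp:
ΔxΔp = (1.170e-09 m) × (2.766e-26 kg·m/s)
ΔxΔp = 3.236e-35 J·s

Compare to the minimum allowed value ℏ/2:
ℏ/2 = 5.273e-35 J·s

Since ΔxΔp = 3.236e-35 J·s < 5.273e-35 J·s = ℏ/2,
the measurement violates the uncertainty principle.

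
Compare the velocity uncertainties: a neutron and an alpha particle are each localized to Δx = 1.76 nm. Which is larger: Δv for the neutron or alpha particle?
The neutron has the larger minimum velocity uncertainty, by a ratio of 4.0.

For both particles, Δp_min = ℏ/(2Δx) = 2.996e-26 kg·m/s (same for both).

The velocity uncertainty is Δv = Δp/m:
- neutron: Δv = 2.996e-26 / 1.675e-27 = 1.789e+01 m/s = 17.887 m/s
- alpha particle: Δv = 2.996e-26 / 6.645e-27 = 4.509e+00 m/s = 4.509 m/s

Ratio: 1.789e+01 / 4.509e+00 = 4.0

The lighter particle has larger velocity uncertainty because Δv ∝ 1/m.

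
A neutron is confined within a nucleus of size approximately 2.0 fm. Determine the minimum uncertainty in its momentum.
2.636 × 10^-20 kg·m/s

Using the Heisenberg uncertainty principle:
ΔxΔp ≥ ℏ/2

With Δx ≈ L = 2.000e-15 m (the confinement size):
Δp_min = ℏ/(2Δx)
Δp_min = (1.055e-34 J·s) / (2 × 2.000e-15 m)
Δp_min = 2.636e-20 kg·m/s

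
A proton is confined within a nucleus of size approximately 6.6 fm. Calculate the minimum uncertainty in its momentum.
7.989 × 10^-21 kg·m/s

Using the Heisenberg uncertainty principle:
ΔxΔp ≥ ℏ/2

With Δx ≈ L = 6.600e-15 m (the confinement size):
Δp_min = ℏ/(2Δx)
Δp_min = (1.055e-34 J·s) / (2 × 6.600e-15 m)
Δp_min = 7.989e-21 kg·m/s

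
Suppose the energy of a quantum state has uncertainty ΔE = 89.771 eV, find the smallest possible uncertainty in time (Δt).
3.666 as

Using the energy-time uncertainty principle:
ΔEΔt ≥ ℏ/2

The minimum uncertainty in time is:
Δt_min = ℏ/(2ΔE)
Δt_min = (1.055e-34 J·s) / (2 × 1.438e-17 J)
Δt_min = 3.666e-18 s = 3.666 as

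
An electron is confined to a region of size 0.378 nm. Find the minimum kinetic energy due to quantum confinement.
66.662 meV

Using the uncertainty principle:

1. Position uncertainty: Δx ≈ 3.780e-10 m
2. Minimum momentum uncertainty: Δp = ℏ/(2Δx) = 1.395e-25 kg·m/s
3. Minimum kinetic energy:
   KE = (Δp)²/(2m) = (1.395e-25)²/(2 × 9.109e-31 kg)
   KE = 1.068e-20 J = 66.662 meV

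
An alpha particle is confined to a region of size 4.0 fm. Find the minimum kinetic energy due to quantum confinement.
81.613 keV

Using the uncertainty principle:

1. Position uncertainty: Δx ≈ 4.000e-15 m
2. Minimum momentum uncertainty: Δp = ℏ/(2Δx) = 1.318e-20 kg·m/s
3. Minimum kinetic energy:
   KE = (Δp)²/(2m) = (1.318e-20)²/(2 × 6.645e-27 kg)
   KE = 1.308e-14 J = 81.613 keV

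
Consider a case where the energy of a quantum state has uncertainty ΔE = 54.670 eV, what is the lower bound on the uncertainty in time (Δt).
6.020 as

Using the energy-time uncertainty principle:
ΔEΔt ≥ ℏ/2

The minimum uncertainty in time is:
Δt_min = ℏ/(2ΔE)
Δt_min = (1.055e-34 J·s) / (2 × 8.759e-18 J)
Δt_min = 6.020e-18 s = 6.020 as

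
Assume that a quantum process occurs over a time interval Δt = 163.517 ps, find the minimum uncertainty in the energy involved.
2.013 μeV

Using the energy-time uncertainty principle:
ΔEΔt ≥ ℏ/2

The minimum uncertainty in energy is:
ΔE_min = ℏ/(2Δt)
ΔE_min = (1.055e-34 J·s) / (2 × 1.635e-10 s)
ΔE_min = 3.225e-25 J = 2.013 μeV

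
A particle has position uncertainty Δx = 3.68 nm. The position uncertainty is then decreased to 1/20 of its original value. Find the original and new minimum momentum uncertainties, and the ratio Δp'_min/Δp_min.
Original Δp_min = 1.433 × 10^-26 kg·m/s; new Δp'_min = 2.866 × 10^-25 kg·m/s; ratio Δp'_min/Δp_min = 20.

From the uncertainty principle ΔxΔp ≥ ℏ/2, the minimum momentum uncertainty is Δp_min = ℏ/(2Δx).

Original (Δx = 3.68 nm = 3.680e-09 m):
Δp_min = (1.055e-34 J·s)/(2 × 3.680e-09 m) = 1.433e-26 kg·m/s

When Δx → (1/20)Δx:
Δp'_min = ℏ/(2 × (1/20)Δx) = 20 × ℏ/(2Δx) = 20 × Δp_min
Δp'_min = 20 × 1.433e-26 kg·m/s = 2.866e-25 kg·m/s

Since Δp_min ∝ 1/Δx, when Δx is decreased to 1/20 of its original value, Δp_min increases to 20 times its original value.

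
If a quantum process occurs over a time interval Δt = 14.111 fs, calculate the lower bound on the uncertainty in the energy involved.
23.323 meV

Using the energy-time uncertainty principle:
ΔEΔt ≥ ℏ/2

The minimum uncertainty in energy is:
ΔE_min = ℏ/(2Δt)
ΔE_min = (1.055e-34 J·s) / (2 × 1.411e-14 s)
ΔE_min = 3.737e-21 J = 23.323 meV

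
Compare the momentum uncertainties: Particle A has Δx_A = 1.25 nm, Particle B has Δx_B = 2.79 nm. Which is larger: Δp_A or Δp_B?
Particle A has the larger minimum momentum uncertainty, by a factor of 2.23.

For each particle, the minimum momentum uncertainty is Δp_min = ℏ/(2Δx):

Particle A: Δp_A = ℏ/(2×1.250e-09 m) = 4.218e-26 kg·m/s
Particle B: Δp_B = ℏ/(2×2.790e-09 m) = 1.890e-26 kg·m/s

Ratio: Δp_A/Δp_B = 2.23

Since Δp_min ∝ 1/Δx, the particle with smaller position uncertainty (A) has larger momentum uncertainty.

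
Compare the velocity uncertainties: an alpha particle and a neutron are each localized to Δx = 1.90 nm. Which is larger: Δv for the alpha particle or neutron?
The neutron has the larger minimum velocity uncertainty, by a ratio of 4.0.

For both particles, Δp_min = ℏ/(2Δx) = 2.775e-26 kg·m/s (same for both).

The velocity uncertainty is Δv = Δp/m:
- alpha particle: Δv = 2.775e-26 / 6.645e-27 = 4.177e+00 m/s = 4.177 m/s
- neutron: Δv = 2.775e-26 / 1.675e-27 = 1.657e+01 m/s = 16.569 m/s

Ratio: 1.657e+01 / 4.177e+00 = 4.0

The lighter particle has larger velocity uncertainty because Δv ∝ 1/m.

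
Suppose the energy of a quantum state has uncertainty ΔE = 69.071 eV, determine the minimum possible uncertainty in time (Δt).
4.765 as

Using the energy-time uncertainty principle:
ΔEΔt ≥ ℏ/2

The minimum uncertainty in time is:
Δt_min = ℏ/(2ΔE)
Δt_min = (1.055e-34 J·s) / (2 × 1.107e-17 J)
Δt_min = 4.765e-18 s = 4.765 as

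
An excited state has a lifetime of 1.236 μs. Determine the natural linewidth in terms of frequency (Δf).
64.383 kHz

Using the energy-time uncertainty principle and E = hf:
ΔEΔt ≥ ℏ/2
hΔf·Δt ≥ ℏ/2

The minimum frequency uncertainty is:
Δf = ℏ/(2hτ) = 1/(4πτ)
Δf = 1/(4π × 1.236e-06 s)
Δf = 6.438e+04 Hz = 64.383 kHz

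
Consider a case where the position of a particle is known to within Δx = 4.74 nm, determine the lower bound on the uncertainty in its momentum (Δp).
1.112 × 10^-26 kg·m/s

Using the Heisenberg uncertainty principle:
ΔxΔp ≥ ℏ/2

The minimum uncertainty in momentum is:
Δp_min = ℏ/(2Δx)
Δp_min = (1.055e-34 J·s) / (2 × 4.740e-09 m)
Δp_min = 1.112e-26 kg·m/s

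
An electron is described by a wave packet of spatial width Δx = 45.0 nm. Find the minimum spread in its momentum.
1.172 × 10^-27 kg·m/s

For a wave packet, the spatial width Δx and momentum spread Δp are related by the uncertainty principle:
ΔxΔp ≥ ℏ/2

The minimum momentum spread is:
Δp_min = ℏ/(2Δx)
Δp_min = (1.055e-34 J·s) / (2 × 4.500e-08 m)
Δp_min = 1.172e-27 kg·m/s

A wave packet cannot have both a well-defined position and well-defined momentum.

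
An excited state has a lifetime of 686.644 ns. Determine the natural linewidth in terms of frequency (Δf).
115.893 kHz

Using the energy-time uncertainty principle and E = hf:
ΔEΔt ≥ ℏ/2
hΔf·Δt ≥ ℏ/2

The minimum frequency uncertainty is:
Δf = ℏ/(2hτ) = 1/(4πτ)
Δf = 1/(4π × 6.866e-07 s)
Δf = 1.159e+05 Hz = 115.893 kHz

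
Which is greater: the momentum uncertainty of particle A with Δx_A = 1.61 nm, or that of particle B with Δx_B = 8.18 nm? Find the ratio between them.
Particle A has the larger minimum momentum uncertainty, by a factor of 5.08.

For each particle, the minimum momentum uncertainty is Δp_min = ℏ/(2Δx):

Particle A: Δp_A = ℏ/(2×1.610e-09 m) = 3.275e-26 kg·m/s
Particle B: Δp_B = ℏ/(2×8.180e-09 m) = 6.446e-27 kg·m/s

Ratio: Δp_A/Δp_B = 5.08

Since Δp_min ∝ 1/Δx, the particle with smaller position uncertainty (A) has larger momentum uncertainty.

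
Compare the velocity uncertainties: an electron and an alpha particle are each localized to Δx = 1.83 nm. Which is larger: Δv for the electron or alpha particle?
The electron has the larger minimum velocity uncertainty, by a ratio of 7294.3.

For both particles, Δp_min = ℏ/(2Δx) = 2.881e-26 kg·m/s (same for both).

The velocity uncertainty is Δv = Δp/m:
- electron: Δv = 2.881e-26 / 9.109e-31 = 3.163e+04 m/s = 31.631 km/s
- alpha particle: Δv = 2.881e-26 / 6.645e-27 = 4.336e+00 m/s = 4.336 m/s

Ratio: 3.163e+04 / 4.336e+00 = 7294.3

The lighter particle has larger velocity uncertainty because Δv ∝ 1/m.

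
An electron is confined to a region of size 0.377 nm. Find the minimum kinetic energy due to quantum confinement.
67.016 meV

Using the uncertainty principle:

1. Position uncertainty: Δx ≈ 3.770e-10 m
2. Minimum momentum uncertainty: Δp = ℏ/(2Δx) = 1.399e-25 kg·m/s
3. Minimum kinetic energy:
   KE = (Δp)²/(2m) = (1.399e-25)²/(2 × 9.109e-31 kg)
   KE = 1.074e-20 J = 67.016 meV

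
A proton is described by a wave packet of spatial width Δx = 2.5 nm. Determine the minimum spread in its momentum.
2.109 × 10^-26 kg·m/s

For a wave packet, the spatial width Δx and momentum spread Δp are related by the uncertainty principle:
ΔxΔp ≥ ℏ/2

The minimum momentum spread is:
Δp_min = ℏ/(2Δx)
Δp_min = (1.055e-34 J·s) / (2 × 2.500e-09 m)
Δp_min = 2.109e-26 kg·m/s

A wave packet cannot have both a well-defined position and well-defined momentum.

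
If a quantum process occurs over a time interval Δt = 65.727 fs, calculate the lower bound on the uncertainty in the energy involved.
5.007 meV

Using the energy-time uncertainty principle:
ΔEΔt ≥ ℏ/2

The minimum uncertainty in energy is:
ΔE_min = ℏ/(2Δt)
ΔE_min = (1.055e-34 J·s) / (2 × 6.573e-14 s)
ΔE_min = 8.022e-22 J = 5.007 meV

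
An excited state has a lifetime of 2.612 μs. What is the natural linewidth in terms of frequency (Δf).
30.466 kHz

Using the energy-time uncertainty principle and E = hf:
ΔEΔt ≥ ℏ/2
hΔf·Δt ≥ ℏ/2

The minimum frequency uncertainty is:
Δf = ℏ/(2hτ) = 1/(4πτ)
Δf = 1/(4π × 2.612e-06 s)
Δf = 3.047e+04 Hz = 30.466 kHz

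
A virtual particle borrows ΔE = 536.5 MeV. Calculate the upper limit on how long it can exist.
6.134 × 10^-25 s

Using the energy-time uncertainty principle:
ΔEΔt ≥ ℏ/2

For a virtual particle borrowing energy ΔE, the maximum lifetime is:
Δt_max = ℏ/(2ΔE)

Converting energy:
ΔE = 536.5 MeV = 8.596e-11 J

Δt_max = (1.055e-34 J·s) / (2 × 8.596e-11 J)
Δt_max = 6.134e-25 s = 6.134 × 10^-25 s

Virtual particles with higher borrowed energy exist for shorter times.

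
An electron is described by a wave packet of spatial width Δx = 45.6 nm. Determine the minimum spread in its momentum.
1.156 × 10^-27 kg·m/s

For a wave packet, the spatial width Δx and momentum spread Δp are related by the uncertainty principle:
ΔxΔp ≥ ℏ/2

The minimum momentum spread is:
Δp_min = ℏ/(2Δx)
Δp_min = (1.055e-34 J·s) / (2 × 4.560e-08 m)
Δp_min = 1.156e-27 kg·m/s

A wave packet cannot have both a well-defined position and well-defined momentum.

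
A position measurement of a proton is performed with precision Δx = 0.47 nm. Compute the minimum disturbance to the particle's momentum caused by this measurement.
1.122 × 10^-25 kg·m/s

The uncertainty principle implies that measuring position disturbs momentum:
ΔxΔp ≥ ℏ/2

When we measure position with precision Δx, we necessarily introduce a momentum uncertainty:
Δp ≥ ℏ/(2Δx)
Δp_min = (1.055e-34 J·s) / (2 × 4.700e-10 m)
Δp_min = 1.122e-25 kg·m/s

The more precisely we measure position, the greater the momentum disturbance.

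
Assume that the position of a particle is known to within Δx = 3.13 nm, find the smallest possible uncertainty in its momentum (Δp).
1.685 × 10^-26 kg·m/s

Using the Heisenberg uncertainty principle:
ΔxΔp ≥ ℏ/2

The minimum uncertainty in momentum is:
Δp_min = ℏ/(2Δx)
Δp_min = (1.055e-34 J·s) / (2 × 3.130e-09 m)
Δp_min = 1.685e-26 kg·m/s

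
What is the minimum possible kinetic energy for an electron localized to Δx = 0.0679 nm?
2.066 eV

Localizing a particle requires giving it sufficient momentum uncertainty:

1. From uncertainty principle: Δp ≥ ℏ/(2Δx)
   Δp_min = (1.055e-34 J·s) / (2 × 6.790e-11 m)
   Δp_min = 7.766e-25 kg·m/s

2. This momentum uncertainty corresponds to kinetic energy:
   KE ≈ (Δp)²/(2m) = (7.766e-25)²/(2 × 9.109e-31 kg)
   KE = 3.310e-19 J = 2.066 eV

Tighter localization requires more energy.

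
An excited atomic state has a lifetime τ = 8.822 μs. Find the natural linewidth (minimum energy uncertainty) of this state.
37.305 peV

Using the energy-time uncertainty principle:
ΔEΔt ≥ ℏ/2

The lifetime τ represents the time uncertainty Δt.
The natural linewidth (minimum energy uncertainty) is:

ΔE = ℏ/(2τ)
ΔE = (1.055e-34 J·s) / (2 × 8.822e-06 s)
ΔE = 5.977e-30 J = 37.305 peV

This natural linewidth limits the precision of spectroscopic measurements.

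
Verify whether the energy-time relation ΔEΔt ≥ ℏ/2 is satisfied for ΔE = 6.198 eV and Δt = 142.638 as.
Yes, it satisfies the uncertainty relation.

Calculate the product ΔEΔt:
ΔE = 6.198 eV = 9.930e-19 J
ΔEΔt = (9.930e-19 J) × (1.426e-16 s)
ΔEΔt = 1.416e-34 J·s

Compare to the minimum allowed value ℏ/2:
ℏ/2 = 5.273e-35 J·s

Since ΔEΔt = 1.416e-34 J·s ≥ 5.273e-35 J·s = ℏ/2,
this satisfies the uncertainty relation.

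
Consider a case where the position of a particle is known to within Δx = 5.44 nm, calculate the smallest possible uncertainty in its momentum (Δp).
9.693 × 10^-27 kg·m/s

Using the Heisenberg uncertainty principle:
ΔxΔp ≥ ℏ/2

The minimum uncertainty in momentum is:
Δp_min = ℏ/(2Δx)
Δp_min = (1.055e-34 J·s) / (2 × 5.440e-09 m)
Δp_min = 9.693e-27 kg·m/s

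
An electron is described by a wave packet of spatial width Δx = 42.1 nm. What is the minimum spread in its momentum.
1.252 × 10^-27 kg·m/s

For a wave packet, the spatial width Δx and momentum spread Δp are related by the uncertainty principle:
ΔxΔp ≥ ℏ/2

The minimum momentum spread is:
Δp_min = ℏ/(2Δx)
Δp_min = (1.055e-34 J·s) / (2 × 4.210e-08 m)
Δp_min = 1.252e-27 kg·m/s

A wave packet cannot have both a well-defined position and well-defined momentum.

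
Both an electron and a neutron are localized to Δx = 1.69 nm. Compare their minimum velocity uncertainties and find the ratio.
The electron has the larger minimum velocity uncertainty, by a ratio of 1838.7.

For both particles, Δp_min = ℏ/(2Δx) = 3.120e-26 kg·m/s (same for both).

The velocity uncertainty is Δv = Δp/m:
- electron: Δv = 3.120e-26 / 9.109e-31 = 3.425e+04 m/s = 34.251 km/s
- neutron: Δv = 3.120e-26 / 1.675e-27 = 1.863e+01 m/s = 18.628 m/s

Ratio: 3.425e+04 / 1.863e+01 = 1838.7

The lighter particle has larger velocity uncertainty because Δv ∝ 1/m.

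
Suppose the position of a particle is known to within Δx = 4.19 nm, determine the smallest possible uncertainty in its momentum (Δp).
1.258 × 10^-26 kg·m/s

Using the Heisenberg uncertainty principle:
ΔxΔp ≥ ℏ/2

The minimum uncertainty in momentum is:
Δp_min = ℏ/(2Δx)
Δp_min = (1.055e-34 J·s) / (2 × 4.190e-09 m)
Δp_min = 1.258e-26 kg·m/s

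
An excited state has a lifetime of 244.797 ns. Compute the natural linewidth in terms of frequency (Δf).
325.075 kHz

Using the energy-time uncertainty principle and E = hf:
ΔEΔt ≥ ℏ/2
hΔf·Δt ≥ ℏ/2

The minimum frequency uncertainty is:
Δf = ℏ/(2hτ) = 1/(4πτ)
Δf = 1/(4π × 2.448e-07 s)
Δf = 3.251e+05 Hz = 325.075 kHz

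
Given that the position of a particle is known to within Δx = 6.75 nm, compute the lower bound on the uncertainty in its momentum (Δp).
7.812 × 10^-27 kg·m/s

Using the Heisenberg uncertainty principle:
ΔxΔp ≥ ℏ/2

The minimum uncertainty in momentum is:
Δp_min = ℏ/(2Δx)
Δp_min = (1.055e-34 J·s) / (2 × 6.750e-09 m)
Δp_min = 7.812e-27 kg·m/s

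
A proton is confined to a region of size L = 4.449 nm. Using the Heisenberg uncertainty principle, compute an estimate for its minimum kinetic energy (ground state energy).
262.077 neV

Using the uncertainty principle to estimate ground state energy:

1. The position uncertainty is approximately the confinement size:
   Δx ≈ L = 4.449e-09 m

2. From ΔxΔp ≥ ℏ/2, the minimum momentum uncertainty is:
   Δp ≈ ℏ/(2L) = 1.185e-26 kg·m/s

3. The kinetic energy is approximately:
   KE ≈ (Δp)²/(2m) = (1.185e-26)²/(2 × 1.673e-27 kg)
   KE ≈ 4.199e-26 J = 262.077 neV

This is an order-of-magnitude estimate of the ground state energy.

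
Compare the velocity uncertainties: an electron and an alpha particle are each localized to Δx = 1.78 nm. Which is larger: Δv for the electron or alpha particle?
The electron has the larger minimum velocity uncertainty, by a ratio of 7294.3.

For both particles, Δp_min = ℏ/(2Δx) = 2.962e-26 kg·m/s (same for both).

The velocity uncertainty is Δv = Δp/m:
- electron: Δv = 2.962e-26 / 9.109e-31 = 3.252e+04 m/s = 32.519 km/s
- alpha particle: Δv = 2.962e-26 / 6.645e-27 = 4.458e+00 m/s = 4.458 m/s

Ratio: 3.252e+04 / 4.458e+00 = 7294.3

The lighter particle has larger velocity uncertainty because Δv ∝ 1/m.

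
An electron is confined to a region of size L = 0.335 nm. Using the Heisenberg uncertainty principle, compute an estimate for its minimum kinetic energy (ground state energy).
84.874 meV

Using the uncertainty principle to estimate ground state energy:

1. The position uncertainty is approximately the confinement size:
   Δx ≈ L = 3.350e-10 m

2. From ΔxΔp ≥ ℏ/2, the minimum momentum uncertainty is:
   Δp ≈ ℏ/(2L) = 1.574e-25 kg·m/s

3. The kinetic energy is approximately:
   KE ≈ (Δp)²/(2m) = (1.574e-25)²/(2 × 9.109e-31 kg)
   KE ≈ 1.360e-20 J = 84.874 meV

This is an order-of-magnitude estimate of the ground state energy.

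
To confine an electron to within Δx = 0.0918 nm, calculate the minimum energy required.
1.130 eV

Localizing a particle requires giving it sufficient momentum uncertainty:

1. From uncertainty principle: Δp ≥ ℏ/(2Δx)
   Δp_min = (1.055e-34 J·s) / (2 × 9.180e-11 m)
   Δp_min = 5.744e-25 kg·m/s

2. This momentum uncertainty corresponds to kinetic energy:
   KE ≈ (Δp)²/(2m) = (5.744e-25)²/(2 × 9.109e-31 kg)
   KE = 1.811e-19 J = 1.130 eV

Tighter localization requires more energy.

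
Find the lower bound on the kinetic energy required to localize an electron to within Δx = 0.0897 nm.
1.184 eV

Localizing a particle requires giving it sufficient momentum uncertainty:

1. From uncertainty principle: Δp ≥ ℏ/(2Δx)
   Δp_min = (1.055e-34 J·s) / (2 × 8.970e-11 m)
   Δp_min = 5.878e-25 kg·m/s

2. This momentum uncertainty corresponds to kinetic energy:
   KE ≈ (Δp)²/(2m) = (5.878e-25)²/(2 × 9.109e-31 kg)
   KE = 1.897e-19 J = 1.184 eV

Tighter localization requires more energy.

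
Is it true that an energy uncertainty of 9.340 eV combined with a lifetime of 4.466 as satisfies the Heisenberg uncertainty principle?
No, it violates the uncertainty relation.

Calculate the product ΔEΔt:
ΔE = 9.340 eV = 1.496e-18 J
ΔEΔt = (1.496e-18 J) × (4.466e-18 s)
ΔEΔt = 6.683e-36 J·s

Compare to the minimum allowed value ℏ/2:
ℏ/2 = 5.273e-35 J·s

Since ΔEΔt = 6.683e-36 J·s < 5.273e-35 J·s = ℏ/2,
this violates the uncertainty relation.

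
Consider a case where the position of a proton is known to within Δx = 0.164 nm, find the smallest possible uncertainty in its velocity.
192.223 m/s

Using the Heisenberg uncertainty principle and Δp = mΔv:
ΔxΔp ≥ ℏ/2
Δx(mΔv) ≥ ℏ/2

The minimum uncertainty in velocity is:
Δv_min = ℏ/(2mΔx)
Δv_min = (1.055e-34 J·s) / (2 × 1.673e-27 kg × 1.640e-10 m)
Δv_min = 1.922e+02 m/s = 192.223 m/s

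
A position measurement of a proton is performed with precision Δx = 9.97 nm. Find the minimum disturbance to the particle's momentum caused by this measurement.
5.289 × 10^-27 kg·m/s

The uncertainty principle implies that measuring position disturbs momentum:
ΔxΔp ≥ ℏ/2

When we measure position with precision Δx, we necessarily introduce a momentum uncertainty:
Δp ≥ ℏ/(2Δx)
Δp_min = (1.055e-34 J·s) / (2 × 9.970e-09 m)
Δp_min = 5.289e-27 kg·m/s

The more precisely we measure position, the greater the momentum disturbance.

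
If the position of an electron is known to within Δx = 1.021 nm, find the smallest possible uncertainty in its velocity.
56.693 km/s

Using the Heisenberg uncertainty principle and Δp = mΔv:
ΔxΔp ≥ ℏ/2
Δx(mΔv) ≥ ℏ/2

The minimum uncertainty in velocity is:
Δv_min = ℏ/(2mΔx)
Δv_min = (1.055e-34 J·s) / (2 × 9.109e-31 kg × 1.021e-09 m)
Δv_min = 5.669e+04 m/s = 56.693 km/s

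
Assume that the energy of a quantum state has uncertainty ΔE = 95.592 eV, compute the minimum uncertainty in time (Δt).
3.443 as

Using the energy-time uncertainty principle:
ΔEΔt ≥ ℏ/2

The minimum uncertainty in time is:
Δt_min = ℏ/(2ΔE)
Δt_min = (1.055e-34 J·s) / (2 × 1.532e-17 J)
Δt_min = 3.443e-18 s = 3.443 as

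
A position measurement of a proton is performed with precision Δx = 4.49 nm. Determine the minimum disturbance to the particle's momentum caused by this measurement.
1.174 × 10^-26 kg·m/s

The uncertainty principle implies that measuring position disturbs momentum:
ΔxΔp ≥ ℏ/2

When we measure position with precision Δx, we necessarily introduce a momentum uncertainty:
Δp ≥ ℏ/(2Δx)
Δp_min = (1.055e-34 J·s) / (2 × 4.490e-09 m)
Δp_min = 1.174e-26 kg·m/s

The more precisely we measure position, the greater the momentum disturbance.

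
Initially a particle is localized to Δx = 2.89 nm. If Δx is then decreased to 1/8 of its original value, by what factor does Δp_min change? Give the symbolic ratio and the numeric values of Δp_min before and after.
Original Δp_min = 1.825 × 10^-26 kg·m/s; new Δp'_min = 1.460 × 10^-25 kg·m/s; ratio Δp'_min/Δp_min = 8.

From the uncertainty principle ΔxΔp ≥ ℏ/2, the minimum momentum uncertainty is Δp_min = ℏ/(2Δx).

Original (Δx = 2.89 nm = 2.890e-09 m):
Δp_min = (1.055e-34 J·s)/(2 × 2.890e-09 m) = 1.825e-26 kg·m/s

When Δx → (1/8)Δx:
Δp'_min = ℏ/(2 × (1/8)Δx) = 8 × ℏ/(2Δx) = 8 × Δp_min
Δp'_min = 8 × 1.825e-26 kg·m/s = 1.460e-25 kg·m/s

Since Δp_min ∝ 1/Δx, when Δx is decreased to 1/8 of its original value, Δp_min increases to 8 times its original value.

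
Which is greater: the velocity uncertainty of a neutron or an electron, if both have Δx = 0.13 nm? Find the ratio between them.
The electron has the larger minimum velocity uncertainty, by a ratio of 1838.7.

For both particles, Δp_min = ℏ/(2Δx) = 4.056e-25 kg·m/s (same for both).

The velocity uncertainty is Δv = Δp/m:
- neutron: Δv = 4.056e-25 / 1.675e-27 = 2.422e+02 m/s = 242.162 m/s
- electron: Δv = 4.056e-25 / 9.109e-31 = 4.453e+05 m/s = 445.260 km/s

Ratio: 4.453e+05 / 2.422e+02 = 1838.7

The lighter particle has larger velocity uncertainty because Δv ∝ 1/m.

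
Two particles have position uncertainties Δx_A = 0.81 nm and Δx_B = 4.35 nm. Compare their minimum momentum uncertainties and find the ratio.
Particle A has the larger minimum momentum uncertainty, by a factor of 5.37.

For each particle, the minimum momentum uncertainty is Δp_min = ℏ/(2Δx):

Particle A: Δp_A = ℏ/(2×8.100e-10 m) = 6.510e-26 kg·m/s
Particle B: Δp_B = ℏ/(2×4.350e-09 m) = 1.212e-26 kg·m/s

Ratio: Δp_A/Δp_B = 5.37

Since Δp_min ∝ 1/Δx, the particle with smaller position uncertainty (A) has larger momentum uncertainty.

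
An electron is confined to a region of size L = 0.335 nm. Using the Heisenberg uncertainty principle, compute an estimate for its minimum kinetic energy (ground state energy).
84.874 meV

Using the uncertainty principle to estimate ground state energy:

1. The position uncertainty is approximately the confinement size:
   Δx ≈ L = 3.350e-10 m

2. From ΔxΔp ≥ ℏ/2, the minimum momentum uncertainty is:
   Δp ≈ ℏ/(2L) = 1.574e-25 kg·m/s

3. The kinetic energy is approximately:
   KE ≈ (Δp)²/(2m) = (1.574e-25)²/(2 × 9.109e-31 kg)
   KE ≈ 1.360e-20 J = 84.874 meV

This is an order-of-magnitude estimate of the ground state energy.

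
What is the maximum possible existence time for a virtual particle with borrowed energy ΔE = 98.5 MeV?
3.341 ys

Using the energy-time uncertainty principle:
ΔEΔt ≥ ℏ/2

For a virtual particle borrowing energy ΔE, the maximum lifetime is:
Δt_max = ℏ/(2ΔE)

Converting energy:
ΔE = 98.5 MeV = 1.578e-11 J

Δt_max = (1.055e-34 J·s) / (2 × 1.578e-11 J)
Δt_max = 3.341e-24 s = 3.341 ys

Virtual particles with higher borrowed energy exist for shorter times.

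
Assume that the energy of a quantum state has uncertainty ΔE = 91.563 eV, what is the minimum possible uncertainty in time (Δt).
3.594 as

Using the energy-time uncertainty principle:
ΔEΔt ≥ ℏ/2

The minimum uncertainty in time is:
Δt_min = ℏ/(2ΔE)
Δt_min = (1.055e-34 J·s) / (2 × 1.467e-17 J)
Δt_min = 3.594e-18 s = 3.594 as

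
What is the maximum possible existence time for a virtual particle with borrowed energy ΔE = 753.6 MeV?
4.367 × 10^-25 s

Using the energy-time uncertainty principle:
ΔEΔt ≥ ℏ/2

For a virtual particle borrowing energy ΔE, the maximum lifetime is:
Δt_max = ℏ/(2ΔE)

Converting energy:
ΔE = 753.6 MeV = 1.207e-10 J

Δt_max = (1.055e-34 J·s) / (2 × 1.207e-10 J)
Δt_max = 4.367e-25 s = 4.367 × 10^-25 s

Virtual particles with higher borrowed energy exist for shorter times.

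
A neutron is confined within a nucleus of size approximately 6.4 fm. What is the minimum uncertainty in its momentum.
8.239 × 10^-21 kg·m/s

Using the Heisenberg uncertainty principle:
ΔxΔp ≥ ℏ/2

With Δx ≈ L = 6.400e-15 m (the confinement size):
Δp_min = ℏ/(2Δx)
Δp_min = (1.055e-34 J·s) / (2 × 6.400e-15 m)
Δp_min = 8.239e-21 kg·m/s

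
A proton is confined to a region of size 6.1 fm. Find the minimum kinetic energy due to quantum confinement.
139.410 keV

Using the uncertainty principle:

1. Position uncertainty: Δx ≈ 6.100e-15 m
2. Minimum momentum uncertainty: Δp = ℏ/(2Δx) = 8.644e-21 kg·m/s
3. Minimum kinetic energy:
   KE = (Δp)²/(2m) = (8.644e-21)²/(2 × 1.673e-27 kg)
   KE = 2.234e-14 J = 139.410 keV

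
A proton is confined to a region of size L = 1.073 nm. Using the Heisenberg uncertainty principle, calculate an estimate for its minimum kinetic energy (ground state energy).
4.506 μeV

Using the uncertainty principle to estimate ground state energy:

1. The position uncertainty is approximately the confinement size:
   Δx ≈ L = 1.073e-09 m

2. From ΔxΔp ≥ ℏ/2, the minimum momentum uncertainty is:
   Δp ≈ ℏ/(2L) = 4.914e-26 kg·m/s

3. The kinetic energy is approximately:
   KE ≈ (Δp)²/(2m) = (4.914e-26)²/(2 × 1.673e-27 kg)
   KE ≈ 7.219e-25 J = 4.506 μeV

This is an order-of-magnitude estimate of the ground state energy.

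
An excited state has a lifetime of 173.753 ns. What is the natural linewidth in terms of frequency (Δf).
457.992 kHz

Using the energy-time uncertainty principle and E = hf:
ΔEΔt ≥ ℏ/2
hΔf·Δt ≥ ℏ/2

The minimum frequency uncertainty is:
Δf = ℏ/(2hτ) = 1/(4πτ)
Δf = 1/(4π × 1.738e-07 s)
Δf = 4.580e+05 Hz = 457.992 kHz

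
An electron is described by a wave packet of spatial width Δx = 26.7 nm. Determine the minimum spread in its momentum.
1.975 × 10^-27 kg·m/s

For a wave packet, the spatial width Δx and momentum spread Δp are related by the uncertainty principle:
ΔxΔp ≥ ℏ/2

The minimum momentum spread is:
Δp_min = ℏ/(2Δx)
Δp_min = (1.055e-34 J·s) / (2 × 2.670e-08 m)
Δp_min = 1.975e-27 kg·m/s

A wave packet cannot have both a well-defined position and well-defined momentum.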